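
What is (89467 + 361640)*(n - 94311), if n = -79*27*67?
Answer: -107012504754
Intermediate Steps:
n = -142911 (n = -2133*67 = -142911)
(89467 + 361640)*(n - 94311) = (89467 + 361640)*(-142911 - 94311) = 451107*(-237222) = -107012504754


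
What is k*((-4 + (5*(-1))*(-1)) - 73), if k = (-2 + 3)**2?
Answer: -72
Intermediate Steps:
k = 1 (k = 1**2 = 1)
k*((-4 + (5*(-1))*(-1)) - 73) = 1*((-4 + (5*(-1))*(-1)) - 73) = 1*((-4 - 5*(-1)) - 73) = 1*((-4 + 5) - 73) = 1*(1 - 73) = 1*(-72) = -72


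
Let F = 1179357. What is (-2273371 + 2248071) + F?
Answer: 1154057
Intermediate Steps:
(-2273371 + 2248071) + F = (-2273371 + 2248071) + 1179357 = -25300 + 1179357 = 1154057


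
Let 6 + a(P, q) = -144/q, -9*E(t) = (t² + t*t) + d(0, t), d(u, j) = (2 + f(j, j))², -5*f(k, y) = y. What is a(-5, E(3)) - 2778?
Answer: -1356816/499 ≈ -2719.1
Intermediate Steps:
f(k, y) = -y/5
d(u, j) = (2 - j/5)²
E(t) = -2*t²/9 - (-10 + t)²/225 (E(t) = -((t² + t*t) + (-10 + t)²/25)/9 = -((t² + t²) + (-10 + t)²/25)/9 = -(2*t² + (-10 + t)²/25)/9 = -2*t²/9 - (-10 + t)²/225)
a(P, q) = -6 - 144/q
a(-5, E(3)) - 2778 = (-6 - 144/(-4/9 - 17/75*3² + (4/45)*3)) - 2778 = (-6 - 144/(-4/9 - 17/75*9 + 4/15)) - 2778 = (-6 - 144/(-4/9 - 51/25 + 4/15)) - 2778 = (-6 - 144/(-499/225)) - 2778 = (-6 - 144*(-225/499)) - 2778 = (-6 + 32400/499) - 2778 = 29406/499 - 2778 = -1356816/499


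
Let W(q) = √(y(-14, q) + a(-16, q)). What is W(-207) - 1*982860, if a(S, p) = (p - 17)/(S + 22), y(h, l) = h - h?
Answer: -982860 + 4*I*√21/3 ≈ -9.8286e+5 + 6.1101*I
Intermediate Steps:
y(h, l) = 0
a(S, p) = (-17 + p)/(22 + S)
W(q) = √(-17/6 + q/6) (W(q) = √(0 + (-17 + q)/(22 - 16)) = √(0 + (-17 + q)/6) = √(0 + (-17/6 + q/6)) = √(-17/6 + q/6))
W(-207) - 1*982860 = √(-102 + 6*(-207))/6 - 1*982860 = √(-102 - 1242)/6 - 982860 = √(-1344)/6 - 982860 = (8*I*√21)/6 - 982860 = 4*I*√21/3 - 982860 = -982860 + 4*I*√21/3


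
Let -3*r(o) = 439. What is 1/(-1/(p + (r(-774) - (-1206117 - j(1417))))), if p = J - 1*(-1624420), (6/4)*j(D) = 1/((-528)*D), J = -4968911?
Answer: 2399984383369/1122264 ≈ 2.1385e+6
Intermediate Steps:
r(o) = -439/3 (r(o) = -⅓*439 = -439/3)
j(D) = -1/(792*D) (j(D) = 2*(1/((-528)*D))/3 = 2*(-1/(528*D))/3 = -1/(792*D))
p = -3344491 (p = -4968911 - 1*(-1624420) = -4968911 + 1624420 = -3344491)
1/(-1/(p + (r(-774) - (-1206117 - j(1417))))) = 1/(-1/(-3344491 + (-439/3 - (-1206117 - (-1)/(792*1417))))) = 1/(-1/(-3344491 + (-439/3 - (-1206117 - 1*(-1/1122264))))) = 1/(-1/(-3344491 + (-439/3 - (-1206117 + 1/1122264)))) = 1/(-1/(-3344491 + (-439/3 - 1*(-1353581688887/1122264)))) = 1/(-1/(-3344491 + (-439/3 + 1353581688887/1122264))) = 1/(-1/(-3344491 + 1353417464255/1122264)) = 1/(-1/(-2399984383369/1122264)) = 1/(-1*(-1122264/2399984383369)) = 1/(1122264/2399984383369) = 2399984383369/1122264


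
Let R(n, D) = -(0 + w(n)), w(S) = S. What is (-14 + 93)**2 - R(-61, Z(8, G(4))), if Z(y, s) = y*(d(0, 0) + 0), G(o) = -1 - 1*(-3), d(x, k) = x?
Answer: 6180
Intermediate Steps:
G(o) = 2 (G(o) = -1 + 3 = 2)
Z(y, s) = 0 (Z(y, s) = y*(0 + 0) = y*0 = 0)
R(n, D) = -n (R(n, D) = -(0 + n) = -n)
(-14 + 93)**2 - R(-61, Z(8, G(4))) = (-14 + 93)**2 - (-1)*(-61) = 79**2 - 1*61 = 6241 - 61 = 6180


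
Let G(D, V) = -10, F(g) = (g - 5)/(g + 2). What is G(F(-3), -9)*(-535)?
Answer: 5350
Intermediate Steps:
F(g) = (-5 + g)/(2 + g)
G(F(-3), -9)*(-535) = -10*(-535) = 5350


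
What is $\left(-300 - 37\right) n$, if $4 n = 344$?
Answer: $-28982$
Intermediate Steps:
$n = 86$ ($n = \frac{1}{4} \cdot 344 = 86$)
$\left(-300 - 37\right) n = \left(-300 - 37\right) 86 = \left(-337\right) 86 = -28982$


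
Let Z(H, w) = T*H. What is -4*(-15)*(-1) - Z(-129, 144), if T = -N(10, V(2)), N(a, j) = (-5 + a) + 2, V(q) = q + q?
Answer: -963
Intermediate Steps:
V(q) = 2*q
N(a, j) = -3 + a
T = -7 (T = -(-3 + 10) = -1*7 = -7)
Z(H, w) = -7*H
-4*(-15)*(-1) - Z(-129, 144) = -4*(-15)*(-1) - (-7)*(-129) = 60*(-1) - 1*903 = -60 - 903 = -963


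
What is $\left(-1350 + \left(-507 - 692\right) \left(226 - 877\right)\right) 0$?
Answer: $0$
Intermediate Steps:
$\left(-1350 + \left(-507 - 692\right) \left(226 - 877\right)\right) 0 = \left(-1350 - -780549\right) 0 = \left(-1350 + 780549\right) 0 = 779199 \cdot 0 = 0$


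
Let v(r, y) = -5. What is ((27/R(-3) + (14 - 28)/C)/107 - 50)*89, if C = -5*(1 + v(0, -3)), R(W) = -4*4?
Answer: -38108999/8560 ≈ -4452.0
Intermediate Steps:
R(W) = -16
C = 20 (C = -5*(1 - 5) = -5*(-4) = 20)
((27/R(-3) + (14 - 28)/C)/107 - 50)*89 = ((27/(-16) + (14 - 28)/20)/107 - 50)*89 = ((27*(-1/16) - 14*1/20)*(1/107) - 50)*89 = ((-27/16 - 7/10)*(1/107) - 50)*89 = (-191/80*1/107 - 50)*89 = (-191/8560 - 50)*89 = -428191/8560*89 = -38108999/8560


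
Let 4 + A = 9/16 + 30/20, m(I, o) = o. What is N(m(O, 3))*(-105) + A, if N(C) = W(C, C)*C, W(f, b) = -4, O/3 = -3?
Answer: 20129/16 ≈ 1258.1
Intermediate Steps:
O = -9 (O = 3*(-3) = -9)
A = -31/16 (A = -4 + (9/16 + 30/20) = -4 + (9*(1/16) + 30*(1/20)) = -4 + (9/16 + 3/2) = -4 + 33/16 = -31/16 ≈ -1.9375)
N(C) = -4*C
N(m(O, 3))*(-105) + A = -4*3*(-105) - 31/16 = -12*(-105) - 31/16 = 1260 - 31/16 = 20129/16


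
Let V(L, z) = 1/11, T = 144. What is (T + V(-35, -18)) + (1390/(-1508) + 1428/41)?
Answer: 60529077/340054 ≈ 178.00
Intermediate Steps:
V(L, z) = 1/11
(T + V(-35, -18)) + (1390/(-1508) + 1428/41) = (144 + 1/11) + (1390/(-1508) + 1428/41) = 1585/11 + (1390*(-1/1508) + 1428*(1/41)) = 1585/11 + (-695/754 + 1428/41) = 1585/11 + 1048217/30914 = 60529077/340054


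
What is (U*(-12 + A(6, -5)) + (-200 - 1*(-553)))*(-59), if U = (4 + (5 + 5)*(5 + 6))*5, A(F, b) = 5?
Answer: 214583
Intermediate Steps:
U = 570 (U = (4 + 10*11)*5 = (4 + 110)*5 = 114*5 = 570)
(U*(-12 + A(6, -5)) + (-200 - 1*(-553)))*(-59) = (570*(-12 + 5) + (-200 - 1*(-553)))*(-59) = (570*(-7) + (-200 + 553))*(-59) = (-3990 + 353)*(-59) = -3637*(-59) = 214583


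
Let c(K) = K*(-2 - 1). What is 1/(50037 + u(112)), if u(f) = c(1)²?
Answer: 1/50046 ≈ 1.9982e-5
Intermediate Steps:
c(K) = -3*K (c(K) = K*(-3) = -3*K)
u(f) = 9 (u(f) = (-3*1)² = (-3)² = 9)
1/(50037 + u(112)) = 1/(50037 + 9) = 1/50046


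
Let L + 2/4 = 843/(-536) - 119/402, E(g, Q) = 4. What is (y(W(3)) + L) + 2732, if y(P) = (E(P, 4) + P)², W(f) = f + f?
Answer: 4550047/1608 ≈ 2829.6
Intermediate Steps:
W(f) = 2*f
y(P) = (4 + P)²
L = -3809/1608 (L = -½ + (843/(-536) - 119/402) = -½ + (843*(-1/536) - 119*1/402) = -½ + (-843/536 - 119/402) = -½ - 3005/1608 = -3809/1608 ≈ -2.3688)
(y(W(3)) + L) + 2732 = ((4 + 2*3)² - 3809/1608) + 2732 = ((4 + 6)² - 3809/1608) + 2732 = (10² - 3809/1608) + 2732 = (100 - 3809/1608) + 2732 = 156991/1608 + 2732 = 4550047/1608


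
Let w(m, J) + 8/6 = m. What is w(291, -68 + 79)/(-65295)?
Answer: -869/195885 ≈ -0.0044363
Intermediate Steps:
w(m, J) = -4/3 + m
w(291, -68 + 79)/(-65295) = (-4/3 + 291)/(-65295) = (869/3)*(-1/65295) = -869/195885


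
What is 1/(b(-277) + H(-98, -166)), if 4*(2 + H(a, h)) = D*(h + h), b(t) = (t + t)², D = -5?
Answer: 1/307329 ≈ 3.2538e-6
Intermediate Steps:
b(t) = 4*t² (b(t) = (2*t)² = 4*t²)
H(a, h) = -2 - 5*h/2 (H(a, h) = -2 + (-5*(h + h))/4 = -2 + (-10*h)/4 = -2 - 5*h/2)
1/(b(-277) + H(-98, -166)) = 1/(4*(-277)² + (-2 - 5/2*(-166))) = 1/(4*76729 + (-2 + 415)) = 1/(306916 + 413) = 1/307329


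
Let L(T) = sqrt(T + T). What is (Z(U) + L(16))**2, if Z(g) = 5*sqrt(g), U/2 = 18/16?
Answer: 353/4 + 60*sqrt(2) ≈ 173.10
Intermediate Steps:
U = 9/4 (U = 2*(18/16) = 2*(18*(1/16)) = 2*(9/8) = 9/4 ≈ 2.2500)
L(T) = sqrt(2)*sqrt(T) (L(T) = sqrt(2*T) = sqrt(2)*sqrt(T))
(Z(U) + L(16))**2 = (5*sqrt(9/4) + sqrt(2)*sqrt(16))**2 = (5*(3/2) + sqrt(2)*4)**2 = (15/2 + 4*sqrt(2))**2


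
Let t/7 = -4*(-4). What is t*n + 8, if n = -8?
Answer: -888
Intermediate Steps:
t = 112 (t = 7*(-4*(-4)) = 7*16 = 112)
t*n + 8 = 112*(-8) + 8 = -896 + 8 = -888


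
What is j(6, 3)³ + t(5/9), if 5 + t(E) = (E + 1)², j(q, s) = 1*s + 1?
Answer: 4975/81 ≈ 61.420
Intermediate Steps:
j(q, s) = 1 + s (j(q, s) = s + 1 = 1 + s)
t(E) = -5 + (1 + E)² (t(E) = -5 + (E + 1)² = -5 + (1 + E)²)
j(6, 3)³ + t(5/9) = (1 + 3)³ + (-5 + (1 + 5/9)²) = 4³ + (-5 + (1 + 5*(⅑))²) = 64 + (-5 + (1 + 5/9)²) = 64 + (-5 + (14/9)²) = 64 + (-5 + 196/81) = 64 - 209/81 = 4975/81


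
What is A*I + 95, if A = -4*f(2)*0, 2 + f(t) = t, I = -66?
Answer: 95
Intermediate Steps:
f(t) = -2 + t
A = 0 (A = -4*(-2 + 2)*0 = -4*0*0 = 0*0 = 0)
A*I + 95 = 0*(-66) + 95 = 0 + 95 = 95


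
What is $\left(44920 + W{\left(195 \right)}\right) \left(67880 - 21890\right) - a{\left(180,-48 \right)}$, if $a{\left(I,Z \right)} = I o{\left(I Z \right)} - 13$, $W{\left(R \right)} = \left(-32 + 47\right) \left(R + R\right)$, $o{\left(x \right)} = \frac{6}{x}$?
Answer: $\frac{18679298505}{8} \approx 2.3349 \cdot 10^{9}$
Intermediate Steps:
$W{\left(R \right)} = 30 R$ ($W{\left(R \right)} = 15 \cdot 2 R = 30 R$)
$a{\left(I,Z \right)} = -13 + \frac{6}{Z}$ ($a{\left(I,Z \right)} = I \frac{6}{I Z} - 13 = \frac{6}{Z} - 13 = -13 + \frac{6}{Z}$)
$\left(44920 + W{\left(195 \right)}\right) \left(67880 - 21890\right) - a{\left(180,-48 \right)} = \left(44920 + 30 \cdot 195\right) \left(67880 - 21890\right) - \left(-13 + \frac{6}{-48}\right) = \left(44920 + 5850\right) 45990 - \left(-13 + 6 \left(- \frac{1}{48}\right)\right) = 50770 \cdot 45990 - \left(-13 - \frac{1}{8}\right) = 2334912300 - - \frac{105}{8} = 2334912300 + \frac{105}{8} = \frac{18679298505}{8}$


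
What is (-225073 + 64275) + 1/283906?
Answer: -45651516987/283906 ≈ -1.6080e+5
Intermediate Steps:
(-225073 + 64275) + 1/283906 = -160798 + 1/283906 = -45651516987/283906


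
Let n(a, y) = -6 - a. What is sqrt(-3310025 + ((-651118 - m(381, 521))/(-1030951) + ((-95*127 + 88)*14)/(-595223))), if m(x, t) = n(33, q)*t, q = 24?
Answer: I*sqrt(1246426328146404930816121416510)/613645747073 ≈ 1819.3*I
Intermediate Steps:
m(x, t) = -39*t (m(x, t) = (-6 - 1*33)*t = (-6 - 33)*t = -39*t)
sqrt(-3310025 + ((-651118 - m(381, 521))/(-1030951) + ((-95*127 + 88)*14)/(-595223))) = sqrt(-3310025 + ((-651118 - (-39)*521)/(-1030951) + ((-95*127 + 88)*14)/(-595223))) = sqrt(-3310025 + ((-651118 - 1*(-20319))*(-1/1030951) + ((-12065 + 88)*14)*(-1/595223))) = sqrt(-3310025 + ((-651118 + 20319)*(-1/1030951) - 11977*14*(-1/595223))) = sqrt(-3310025 + (-630799*(-1/1030951) - 167678*(-1/595223))) = sqrt(-3310025 + (630799/1030951 + 167678/595223)) = sqrt(-3310025 + 548333874955/613645747073) = sqrt(-2031182215621431870/613645747073) = I*sqrt(1246426328146404930816121416510)/613645747073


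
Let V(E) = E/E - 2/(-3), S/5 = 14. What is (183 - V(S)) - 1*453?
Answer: -815/3 ≈ -271.67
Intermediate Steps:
S = 70 (S = 5*14 = 70)
V(E) = 5/3 (V(E) = 1 - 2*(-⅓) = 1 + ⅔ = 5/3)
(183 - V(S)) - 1*453 = (183 - 1*5/3) - 1*453 = (183 - 5/3) - 453 = 544/3 - 453 = -815/3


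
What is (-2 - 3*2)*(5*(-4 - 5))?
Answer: 360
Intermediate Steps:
(-2 - 3*2)*(5*(-4 - 5)) = (-2 - 6)*(5*(-9)) = -8*(-45) = 360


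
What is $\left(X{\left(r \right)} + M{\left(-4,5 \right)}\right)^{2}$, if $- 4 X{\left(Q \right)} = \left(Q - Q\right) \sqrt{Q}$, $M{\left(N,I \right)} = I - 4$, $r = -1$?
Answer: $1$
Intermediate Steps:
$M{\left(N,I \right)} = -4 + I$
$X{\left(Q \right)} = 0$ ($X{\left(Q \right)} = - \frac{\left(Q - Q\right) \sqrt{Q}}{4} = - \frac{0 \sqrt{Q}}{4} = \left(- \frac{1}{4}\right) 0 = 0$)
$\left(X{\left(r \right)} + M{\left(-4,5 \right)}\right)^{2} = \left(0 + \left(-4 + 5\right)\right)^{2} = \left(0 + 1\right)^{2} = 1^{2} = 1$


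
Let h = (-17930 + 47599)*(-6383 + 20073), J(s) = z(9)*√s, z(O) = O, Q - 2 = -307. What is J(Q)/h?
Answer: 9*I*√305/406168610 ≈ 3.8698e-7*I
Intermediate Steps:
Q = -305 (Q = 2 - 307 = -305)
J(s) = 9*√s
h = 406168610 (h = 29669*13690 = 406168610)
J(Q)/h = (9*√(-305))/406168610 = (9*(I*√305))*(1/406168610) = (9*I*√305)*(1/406168610) = 9*I*√305/406168610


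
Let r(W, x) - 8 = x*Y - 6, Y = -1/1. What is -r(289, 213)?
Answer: 211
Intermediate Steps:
Y = -1 (Y = -1*1 = -1)
r(W, x) = 2 - x (r(W, x) = 8 + (x*(-1) - 6) = 8 + (-x - 6) = 8 + (-6 - x) = 2 - x)
-r(289, 213) = -(2 - 1*213) = -(2 - 213) = -1*(-211) = 211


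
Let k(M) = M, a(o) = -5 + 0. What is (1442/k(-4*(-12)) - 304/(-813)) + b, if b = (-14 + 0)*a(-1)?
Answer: 217701/2168 ≈ 100.42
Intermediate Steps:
a(o) = -5
b = 70 (b = (-14 + 0)*(-5) = -14*(-5) = 70)
(1442/k(-4*(-12)) - 304/(-813)) + b = (1442/((-4*(-12))) - 304/(-813)) + 70 = (1442/48 - 304*(-1/813)) + 70 = (1442*(1/48) + 304/813) + 70 = (721/24 + 304/813) + 70 = 65941/2168 + 70 = 217701/2168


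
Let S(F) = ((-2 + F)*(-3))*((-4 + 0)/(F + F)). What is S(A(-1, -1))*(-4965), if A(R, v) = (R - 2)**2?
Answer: -23170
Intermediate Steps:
A(R, v) = (-2 + R)**2
S(F) = -2*(6 - 3*F)/F (S(F) = (6 - 3*F)*(-4*1/(2*F)) = (6 - 3*F)*(-2/F) = -2*(6 - 3*F)/F)
S(A(-1, -1))*(-4965) = (6 - 12/(-2 - 1)**2)*(-4965) = (6 - 12/((-3)**2))*(-4965) = (6 - 12/9)*(-4965) = (6 - 12*1/9)*(-4965) = (6 - 4/3)*(-4965) = (14/3)*(-4965) = -23170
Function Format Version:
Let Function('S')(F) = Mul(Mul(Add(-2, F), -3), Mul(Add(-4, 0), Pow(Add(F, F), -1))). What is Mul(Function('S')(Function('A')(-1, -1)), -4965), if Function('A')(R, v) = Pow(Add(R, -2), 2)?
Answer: -23170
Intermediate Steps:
Function('A')(R, v) = Pow(Add(-2, R), 2)
Function('S')(F) = Mul(-2, Pow(F, -1), Add(6, Mul(-3, F))) (Function('S')(F) = Mul(Add(6, Mul(-3, F)), Mul(-4, Pow(Mul(2, F), -1))) = Mul(Add(6, Mul(-3, F)), Mul(-4, Mul(Rational(1, 2), Pow(F, -1)))) = Mul(Add(6, Mul(-3, F)), Mul(-2, Pow(F, -1))) = Mul(-2, Pow(F, -1), Add(6, Mul(-3, F))))
Mul(Function('S')(Function('A')(-1, -1)), -4965) = Mul(Add(6, Mul(-12, Pow(Pow(Add(-2, -1), 2), -1))), -4965) = Mul(Add(6, Mul(-12, Pow(Pow(-3, 2), -1))), -4965) = Mul(Add(6, Mul(-12, Pow(9, -1))), -4965) = Mul(Add(6, Mul(-12, Rational(1, 9))), -4965) = Mul(Add(6, Rational(-4, 3)), -4965) = Mul(Rational(14, 3), -4965) = -23170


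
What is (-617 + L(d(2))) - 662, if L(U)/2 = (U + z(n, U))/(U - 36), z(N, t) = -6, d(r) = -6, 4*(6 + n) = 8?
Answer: -8949/7 ≈ -1278.4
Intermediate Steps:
n = -4 (n = -6 + (1/4)*8 = -6 + 2 = -4)
L(U) = 2*(-6 + U)/(-36 + U) (L(U) = 2*((U - 6)/(U - 36)) = 2*((-6 + U)/(-36 + U)) = 2*(-6 + U)/(-36 + U))
(-617 + L(d(2))) - 662 = (-617 + 2*(-6 - 6)/(-36 - 6)) - 662 = (-617 + 2*(-12)/(-42)) - 662 = (-617 + 2*(-1/42)*(-12)) - 662 = (-617 + 4/7) - 662 = -4315/7 - 662 = -8949/7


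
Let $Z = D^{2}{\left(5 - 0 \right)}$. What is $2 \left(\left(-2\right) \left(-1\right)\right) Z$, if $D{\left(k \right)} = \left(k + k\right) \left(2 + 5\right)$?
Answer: $19600$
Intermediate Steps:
$D{\left(k \right)} = 14 k$ ($D{\left(k \right)} = 2 k 7 = 14 k$)
$Z = 4900$ ($Z = \left(14 \left(5 - 0\right)\right)^{2} = \left(14 \left(5 + 0\right)\right)^{2} = \left(14 \cdot 5\right)^{2} = 70^{2} = 4900$)
$2 \left(\left(-2\right) \left(-1\right)\right) Z = 2 \left(\left(-2\right) \left(-1\right)\right) 4900 = 2 \cdot 2 \cdot 4900 = 4 \cdot 4900 = 19600$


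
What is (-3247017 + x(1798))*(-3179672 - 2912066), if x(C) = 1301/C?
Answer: 17782195221470285/899 ≈ 1.9780e+13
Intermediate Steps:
(-3247017 + x(1798))*(-3179672 - 2912066) = (-3247017 + 1301/1798)*(-3179672 - 2912066) = (-3247017 + 1301*(1/1798))*(-6091738) = (-3247017 + 1301/1798)*(-6091738) = -5838135265/1798*(-6091738) = 17782195221470285/899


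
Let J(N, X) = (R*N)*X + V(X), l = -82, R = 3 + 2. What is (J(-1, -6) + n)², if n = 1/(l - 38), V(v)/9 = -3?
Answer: 128881/14400 ≈ 8.9501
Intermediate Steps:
V(v) = -27 (V(v) = 9*(-3) = -27)
R = 5
J(N, X) = -27 + 5*N*X (J(N, X) = (5*N)*X - 27 = 5*N*X - 27 = -27 + 5*N*X)
n = -1/120 (n = 1/(-82 - 38) = 1/(-120) = -1/120 ≈ -0.0083333)
(J(-1, -6) + n)² = ((-27 + 5*(-1)*(-6)) - 1/120)² = ((-27 + 30) - 1/120)² = (3 - 1/120)² = (359/120)² = 128881/14400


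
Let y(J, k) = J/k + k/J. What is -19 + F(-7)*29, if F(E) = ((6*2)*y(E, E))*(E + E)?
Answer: -9763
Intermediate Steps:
F(E) = 48*E (F(E) = ((6*2)*(E/E + E/E))*(E + E) = (12*(1 + 1))*(2*E) = (12*2)*(2*E) = 24*(2*E) = 48*E)
-19 + F(-7)*29 = -19 + (48*(-7))*29 = -19 - 336*29 = -19 - 9744 = -9763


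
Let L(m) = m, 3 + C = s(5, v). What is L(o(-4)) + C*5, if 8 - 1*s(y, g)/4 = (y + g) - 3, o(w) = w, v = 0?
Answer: 101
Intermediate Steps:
s(y, g) = 44 - 4*g - 4*y (s(y, g) = 32 - 4*((y + g) - 3) = 32 - 4*((g + y) - 3) = 32 - 4*(-3 + g + y) = 32 + (12 - 4*g - 4*y) = 44 - 4*g - 4*y)
C = 21 (C = -3 + (44 - 4*0 - 4*5) = -3 + (44 + 0 - 20) = -3 + 24 = 21)
L(o(-4)) + C*5 = -4 + 21*5 = -4 + 105 = 101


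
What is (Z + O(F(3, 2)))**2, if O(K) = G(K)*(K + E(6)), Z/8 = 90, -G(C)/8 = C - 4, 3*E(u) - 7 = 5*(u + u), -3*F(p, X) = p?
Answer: 22278400/9 ≈ 2.4754e+6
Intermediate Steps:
F(p, X) = -p/3
E(u) = 7/3 + 10*u/3 (E(u) = 7/3 + (5*(u + u))/3 = 7/3 + (5*(2*u))/3 = 7/3 + (10*u)/3 = 7/3 + 10*u/3)
G(C) = 32 - 8*C (G(C) = -8*(C - 4) = -8*(-4 + C) = 32 - 8*C)
Z = 720 (Z = 8*90 = 720)
O(K) = (32 - 8*K)*(67/3 + K) (O(K) = (32 - 8*K)*(K + (7/3 + (10/3)*6)) = (32 - 8*K)*(K + (7/3 + 20)) = (32 - 8*K)*(K + 67/3) = (32 - 8*K)*(67/3 + K))
(Z + O(F(3, 2)))**2 = (720 + (2144/3 - 8*(-1/3*3)**2 - (-440)*3/9))**2 = (720 + (2144/3 - 8*(-1)**2 - 440/3*(-1)))**2 = (720 + (2144/3 - 8*1 + 440/3))**2 = (720 + (2144/3 - 8 + 440/3))**2 = (720 + 2560/3)**2 = (4720/3)**2 = 22278400/9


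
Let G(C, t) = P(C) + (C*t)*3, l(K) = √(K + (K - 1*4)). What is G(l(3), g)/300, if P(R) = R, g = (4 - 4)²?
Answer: √2/300 ≈ 0.0047140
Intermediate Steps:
g = 0 (g = 0² = 0)
l(K) = √(-4 + 2*K) (l(K) = √(K + (K - 4)) = √(K + (-4 + K)) = √(-4 + 2*K))
G(C, t) = C + 3*C*t (G(C, t) = C + (C*t)*3 = C + 3*C*t)
G(l(3), g)/300 = (√(-4 + 2*3)*(1 + 3*0))/300 = (√(-4 + 6)*(1 + 0))*(1/300) = (√2*1)*(1/300) = √2*(1/300) = √2/300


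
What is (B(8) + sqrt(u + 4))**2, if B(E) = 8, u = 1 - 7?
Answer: (8 + I*sqrt(2))**2 ≈ 62.0 + 22.627*I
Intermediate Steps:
u = -6
(B(8) + sqrt(u + 4))**2 = (8 + sqrt(-6 + 4))**2 = (8 + sqrt(-2))**2 = (8 + I*sqrt(2))**2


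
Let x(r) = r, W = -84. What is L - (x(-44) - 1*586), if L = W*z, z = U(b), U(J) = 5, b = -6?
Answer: 210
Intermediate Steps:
z = 5
L = -420 (L = -84*5 = -420)
L - (x(-44) - 1*586) = -420 - (-44 - 1*586) = -420 - (-44 - 586) = -420 - 1*(-630) = -420 + 630 = 210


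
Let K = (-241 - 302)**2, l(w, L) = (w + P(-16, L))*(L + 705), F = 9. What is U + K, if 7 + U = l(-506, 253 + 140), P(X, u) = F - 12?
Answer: -264040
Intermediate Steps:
P(X, u) = -3 (P(X, u) = 9 - 12 = -3)
l(w, L) = (-3 + w)*(705 + L) (l(w, L) = (w - 3)*(L + 705) = (-3 + w)*(705 + L))
K = 294849 (K = (-543)**2 = 294849)
U = -558889 (U = -7 + (-2115 - 3*(253 + 140) + 705*(-506) + (253 + 140)*(-506)) = -7 + (-2115 - 3*393 - 356730 + 393*(-506)) = -7 + (-2115 - 1179 - 356730 - 198858) = -7 - 558882 = -558889)
U + K = -558889 + 294849 = -264040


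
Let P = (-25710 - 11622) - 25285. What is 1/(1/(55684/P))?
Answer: -55684/62617 ≈ -0.88928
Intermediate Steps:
P = -62617 (P = -37332 - 25285 = -62617)
1/(1/(55684/P)) = 1/(1/(55684/(-62617))) = 1/(1/(55684*(-1/62617))) = 1/(1/(-55684/62617)) = 1/(-62617/55684) = -55684/62617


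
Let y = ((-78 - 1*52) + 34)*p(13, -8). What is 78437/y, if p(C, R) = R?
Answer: 78437/768 ≈ 102.13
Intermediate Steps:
y = 768 (y = ((-78 - 1*52) + 34)*(-8) = ((-78 - 52) + 34)*(-8) = (-130 + 34)*(-8) = -96*(-8) = 768)
78437/y = 78437/768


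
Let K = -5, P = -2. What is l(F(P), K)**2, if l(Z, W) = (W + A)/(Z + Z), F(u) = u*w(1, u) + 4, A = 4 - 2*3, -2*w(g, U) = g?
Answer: 49/100 ≈ 0.49000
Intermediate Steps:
w(g, U) = -g/2
A = -2 (A = 4 - 6 = -2)
F(u) = 4 - u/2 (F(u) = u*(-1/2*1) + 4 = u*(-1/2) + 4 = -u/2 + 4 = 4 - u/2)
l(Z, W) = (-2 + W)/(2*Z) (l(Z, W) = (W - 2)/(Z + Z) = (-2 + W)/((2*Z)) = (-2 + W)*(1/(2*Z)) = (-2 + W)/(2*Z))
l(F(P), K)**2 = ((-2 - 5)/(2*(4 - 1/2*(-2))))**2 = ((1/2)*(-7)/(4 + 1))**2 = ((1/2)*(-7)/5)**2 = ((1/2)*(1/5)*(-7))**2 = (-7/10)**2 = 49/100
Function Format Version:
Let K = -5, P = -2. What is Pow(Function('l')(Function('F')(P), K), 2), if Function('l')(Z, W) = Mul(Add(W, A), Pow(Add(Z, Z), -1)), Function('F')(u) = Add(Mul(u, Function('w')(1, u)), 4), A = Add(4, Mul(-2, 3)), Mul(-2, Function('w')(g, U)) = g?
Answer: Rational(49, 100) ≈ 0.49000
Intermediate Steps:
Function('w')(g, U) = Mul(Rational(-1, 2), g)
A = -2 (A = Add(4, -6) = -2)
Function('F')(u) = Add(4, Mul(Rational(-1, 2), u)) (Function('F')(u) = Add(Mul(u, Mul(Rational(-1, 2), 1)), 4) = Add(Mul(u, Rational(-1, 2)), 4) = Add(Mul(Rational(-1, 2), u), 4) = Add(4, Mul(Rational(-1, 2), u)))
Function('l')(Z, W) = Mul(Rational(1, 2), Pow(Z, -1), Add(-2, W)) (Function('l')(Z, W) = Mul(Add(W, -2), Pow(Add(Z, Z), -1)) = Mul(Add(-2, W), Pow(Mul(2, Z), -1)) = Mul(Add(-2, W), Mul(Rational(1, 2), Pow(Z, -1))) = Mul(Rational(1, 2), Pow(Z, -1), Add(-2, W)))
Pow(Function('l')(Function('F')(P), K), 2) = Pow(Mul(Rational(1, 2), Pow(Add(4, Mul(Rational(-1, 2), -2)), -1), Add(-2, -5)), 2) = Pow(Mul(Rational(1, 2), Pow(Add(4, 1), -1), -7), 2) = Pow(Mul(Rational(1, 2), Pow(5, -1), -7), 2) = Pow(Mul(Rational(1, 2), Rational(1, 5), -7), 2) = Pow(Rational(-7, 10), 2) = Rational(49, 100)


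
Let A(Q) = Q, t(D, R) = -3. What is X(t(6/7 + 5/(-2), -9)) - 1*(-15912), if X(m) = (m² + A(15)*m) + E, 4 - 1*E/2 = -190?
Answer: 16264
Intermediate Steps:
E = 388 (E = 8 - 2*(-190) = 8 + 380 = 388)
X(m) = 388 + m² + 15*m (X(m) = (m² + 15*m) + 388 = 388 + m² + 15*m)
X(t(6/7 + 5/(-2), -9)) - 1*(-15912) = (388 + (-3)² + 15*(-3)) - 1*(-15912) = (388 + 9 - 45) + 15912 = 352 + 15912 = 16264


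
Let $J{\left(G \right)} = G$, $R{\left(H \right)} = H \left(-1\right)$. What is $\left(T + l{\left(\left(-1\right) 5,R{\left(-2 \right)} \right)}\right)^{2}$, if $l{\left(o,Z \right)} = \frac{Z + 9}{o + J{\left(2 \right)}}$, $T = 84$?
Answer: $\frac{58081}{9} \approx 6453.4$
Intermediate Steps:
$R{\left(H \right)} = - H$
$l{\left(o,Z \right)} = \frac{9 + Z}{2 + o}$ ($l{\left(o,Z \right)} = \frac{Z + 9}{o + 2} = \frac{9 + Z}{2 + o}$)
$\left(T + l{\left(\left(-1\right) 5,R{\left(-2 \right)} \right)}\right)^{2} = \left(84 + \frac{9 - -2}{2 - 5}\right)^{2} = \left(84 + \frac{9 + 2}{2 - 5}\right)^{2} = \left(84 + \frac{1}{-3} \cdot 11\right)^{2} = \left(84 - \frac{11}{3}\right)^{2} = \left(\frac{241}{3}\right)^{2} = \frac{58081}{9}$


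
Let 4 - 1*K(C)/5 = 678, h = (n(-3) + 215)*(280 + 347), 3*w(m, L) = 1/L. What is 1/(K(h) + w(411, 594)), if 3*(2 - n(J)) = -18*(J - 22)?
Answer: -1782/6005339 ≈ -0.00029674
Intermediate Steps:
n(J) = -130 + 6*J (n(J) = 2 - (-6)*(J - 22) = 2 - (-6)*(-22 + J) = 2 - (396 - 18*J)/3 = 2 + (-132 + 6*J) = -130 + 6*J)
w(m, L) = 1/(3*L)
h = 42009 (h = ((-130 + 6*(-3)) + 215)*(280 + 347) = ((-130 - 18) + 215)*627 = (-148 + 215)*627 = 67*627 = 42009)
K(C) = -3370 (K(C) = 20 - 5*678 = 20 - 3390 = -3370)
1/(K(h) + w(411, 594)) = 1/(-3370 + (⅓)/594) = 1/(-3370 + (⅓)*(1/594)) = 1/(-3370 + 1/1782) = 1/(-6005339/1782) = -1782/6005339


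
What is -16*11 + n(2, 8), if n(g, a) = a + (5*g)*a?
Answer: -88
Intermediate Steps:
n(g, a) = a + 5*a*g
-16*11 + n(2, 8) = -16*11 + 8*(1 + 5*2) = -176 + 8*(1 + 10) = -176 + 8*11 = -176 + 88 = -88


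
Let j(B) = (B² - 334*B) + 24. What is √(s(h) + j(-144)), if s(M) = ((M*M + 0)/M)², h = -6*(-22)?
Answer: 2*√21570 ≈ 293.73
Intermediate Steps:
h = 132
j(B) = 24 + B² - 334*B
s(M) = M² (s(M) = ((M² + 0)/M)² = (M²/M)² = M²)
√(s(h) + j(-144)) = √(132² + (24 + (-144)² - 334*(-144))) = √(17424 + (24 + 20736 + 48096)) = √(17424 + 68856) = √86280 = 2*√21570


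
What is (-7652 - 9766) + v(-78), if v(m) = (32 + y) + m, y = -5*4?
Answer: -17484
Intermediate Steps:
y = -20
v(m) = 12 + m (v(m) = (32 - 20) + m = 12 + m)
(-7652 - 9766) + v(-78) = (-7652 - 9766) + (12 - 78) = -17418 - 66 = -17484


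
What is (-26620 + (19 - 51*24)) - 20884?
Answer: -48709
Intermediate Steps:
(-26620 + (19 - 51*24)) - 20884 = (-26620 + (19 - 1224)) - 20884 = (-26620 - 1205) - 20884 = -27825 - 20884 = -48709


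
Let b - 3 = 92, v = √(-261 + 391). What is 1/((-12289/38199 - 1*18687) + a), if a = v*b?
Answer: -13633929819699/253925650864737377 - 138620542095*√130/507851301729474754 ≈ -5.6805e-5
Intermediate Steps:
v = √130 ≈ 11.402
b = 95 (b = 3 + 92 = 95)
a = 95*√130 (a = √130*95 = 95*√130 ≈ 1083.2)
1/((-12289/38199 - 1*18687) + a) = 1/((-12289/38199 - 1*18687) + 95*√130) = 1/((-12289*1/38199 - 18687) + 95*√130) = 1/((-12289/38199 - 18687) + 95*√130) = 1/(-713837002/38199 + 95*√130)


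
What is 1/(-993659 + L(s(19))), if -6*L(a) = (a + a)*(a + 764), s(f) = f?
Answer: -1/998618 ≈ -1.0014e-6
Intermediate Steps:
L(a) = -a*(764 + a)/3 (L(a) = -(a + a)*(a + 764)/6 = -2*a*(764 + a)/6 = -a*(764 + a)/3)
1/(-993659 + L(s(19))) = 1/(-993659 - 1/3*19*(764 + 19)) = 1/(-993659 - 1/3*19*783) = 1/(-993659 - 4959) = 1/(-998618) = -1/998618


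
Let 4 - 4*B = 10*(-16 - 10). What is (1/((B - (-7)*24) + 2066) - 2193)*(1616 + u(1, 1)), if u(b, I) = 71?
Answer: -8509057613/2300 ≈ -3.6996e+6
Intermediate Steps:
B = 66 (B = 1 - 5*(-16 - 10)/2 = 1 - 5*(-26)/2 = 1 - ¼*(-260) = 1 + 65 = 66)
(1/((B - (-7)*24) + 2066) - 2193)*(1616 + u(1, 1)) = (1/((66 - (-7)*24) + 2066) - 2193)*(1616 + 71) = (1/((66 - 1*(-168)) + 2066) - 2193)*1687 = (1/((66 + 168) + 2066) - 2193)*1687 = (1/(234 + 2066) - 2193)*1687 = (1/2300 - 2193)*1687 = -5043899/2300*1687 = -8509057613/2300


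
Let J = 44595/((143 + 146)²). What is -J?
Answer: -44595/83521 ≈ -0.53394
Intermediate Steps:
J = 44595/83521 (J = 44595/(289²) = 44595/83521 ≈ 0.53394)
-J = -1*44595/83521 = -44595/83521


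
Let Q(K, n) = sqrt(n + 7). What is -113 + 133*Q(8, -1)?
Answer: -113 + 133*sqrt(6) ≈ 212.78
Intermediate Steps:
Q(K, n) = sqrt(7 + n)
-113 + 133*Q(8, -1) = -113 + 133*sqrt(7 - 1) = -113 + 133*sqrt(6)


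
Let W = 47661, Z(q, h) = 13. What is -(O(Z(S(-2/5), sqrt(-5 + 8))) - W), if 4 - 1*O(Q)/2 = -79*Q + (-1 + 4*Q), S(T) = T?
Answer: 45701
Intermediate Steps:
O(Q) = 10 + 150*Q (O(Q) = 8 - 2*(-79*Q + (-1 + 4*Q)) = 8 - 2*(-1 - 75*Q) = 8 + (2 + 150*Q) = 10 + 150*Q)
-(O(Z(S(-2/5), sqrt(-5 + 8))) - W) = -((10 + 150*13) - 1*47661) = -((10 + 1950) - 47661) = -(1960 - 47661) = -1*(-45701) = 45701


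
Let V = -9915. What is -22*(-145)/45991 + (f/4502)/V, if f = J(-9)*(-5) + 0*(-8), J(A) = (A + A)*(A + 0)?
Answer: 431607077/6220955891 ≈ 0.069380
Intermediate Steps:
J(A) = 2*A² (J(A) = (2*A)*A = 2*A²)
f = -810 (f = (2*(-9)²)*(-5) + 0*(-8) = (2*81)*(-5) + 0 = 162*(-5) + 0 = -810 + 0 = -810)
-22*(-145)/45991 + (f/4502)/V = -22*(-145)/45991 - 810/4502/(-9915) = 3190*(1/45991) - 810*1/4502*(-1/9915) = 290/4181 - 405/2251*(-1/9915) = 290/4181 + 27/1487911 = 431607077/6220955891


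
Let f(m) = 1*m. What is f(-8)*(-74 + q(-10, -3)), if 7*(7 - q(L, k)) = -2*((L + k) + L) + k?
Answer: 4096/7 ≈ 585.14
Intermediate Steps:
f(m) = m
q(L, k) = 7 + k/7 + 4*L/7 (q(L, k) = 7 - (-2*((L + k) + L) + k)/7 = 7 - (-2*(k + 2*L) + k)/7 = 7 - ((-4*L - 2*k) + k)/7 = 7 - (-k - 4*L)/7 = 7 + (k/7 + 4*L/7) = 7 + k/7 + 4*L/7)
f(-8)*(-74 + q(-10, -3)) = -8*(-74 + (7 + (⅐)*(-3) + (4/7)*(-10))) = -8*(-74 + (7 - 3/7 - 40/7)) = -8*(-74 + 6/7) = -8*(-512/7) = 4096/7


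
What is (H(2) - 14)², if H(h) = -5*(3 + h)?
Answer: 1521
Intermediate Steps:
H(h) = -15 - 5*h
(H(2) - 14)² = ((-15 - 5*2) - 14)² = ((-15 - 10) - 14)² = (-25 - 14)² = (-39)² = 1521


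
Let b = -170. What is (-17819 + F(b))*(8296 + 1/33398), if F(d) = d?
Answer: -4984208794101/33398 ≈ -1.4924e+8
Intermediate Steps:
(-17819 + F(b))*(8296 + 1/33398) = (-17819 - 170)*(8296 + 1/33398) = -17989*(8296 + 1/33398) = -17989*277069809/33398 = -4984208794101/33398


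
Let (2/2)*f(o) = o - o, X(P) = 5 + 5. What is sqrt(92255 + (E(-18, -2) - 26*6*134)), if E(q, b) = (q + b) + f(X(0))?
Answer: sqrt(71331) ≈ 267.08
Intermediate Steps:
X(P) = 10
f(o) = 0 (f(o) = o - o = 0)
E(q, b) = b + q (E(q, b) = (q + b) + 0 = (b + q) + 0 = b + q)
sqrt(92255 + (E(-18, -2) - 26*6*134)) = sqrt(92255 + ((-2 - 18) - 26*6*134)) = sqrt(92255 + (-20 - 156*134)) = sqrt(92255 + (-20 - 20904)) = sqrt(92255 - 20924) = sqrt(71331)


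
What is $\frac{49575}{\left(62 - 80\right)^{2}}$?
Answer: $\frac{16525}{108} \approx 153.01$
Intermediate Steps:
$\frac{49575}{\left(62 - 80\right)^{2}} = \frac{49575}{\left(-18\right)^{2}} = \frac{49575}{324} = 49575 \cdot \frac{1}{324} = \frac{16525}{108}$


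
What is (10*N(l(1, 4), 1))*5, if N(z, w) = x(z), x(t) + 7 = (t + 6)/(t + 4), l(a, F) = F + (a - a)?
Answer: -575/2 ≈ -287.50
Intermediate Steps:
l(a, F) = F (l(a, F) = F + 0 = F)
x(t) = -7 + (6 + t)/(4 + t) (x(t) = -7 + (t + 6)/(t + 4) = -7 + (6 + t)/(4 + t))
N(z, w) = 2*(-11 - 3*z)/(4 + z)
(10*N(l(1, 4), 1))*5 = (10*(2*(-11 - 3*4)/(4 + 4)))*5 = (10*(2*(-11 - 12)/8))*5 = (10*(2*(⅛)*(-23)))*5 = (10*(-23/4))*5 = -115/2*5 = -575/2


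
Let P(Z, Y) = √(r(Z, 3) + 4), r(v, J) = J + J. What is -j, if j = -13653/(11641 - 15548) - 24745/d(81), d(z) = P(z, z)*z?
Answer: -13653/3907 + 4949*√10/162 ≈ 93.111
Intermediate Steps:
r(v, J) = 2*J
P(Z, Y) = √10 (P(Z, Y) = √(2*3 + 4) = √(6 + 4) = √10)
d(z) = z*√10 (d(z) = √10*z = z*√10)
j = 13653/3907 - 4949*√10/162 (j = -13653/(11641 - 15548) - 24745*√10/810 = -13653/(-3907) - 4949*√10/162 = -13653*(-1/3907) - 4949*√10/162 = 13653/3907 - 4949*√10/162 ≈ -93.111)
-j = -(13653/3907 - 4949*√10/162) = -13653/3907 + 4949*√10/162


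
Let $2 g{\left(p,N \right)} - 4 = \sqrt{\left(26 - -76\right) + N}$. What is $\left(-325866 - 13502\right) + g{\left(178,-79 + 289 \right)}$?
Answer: $-339366 + \sqrt{78} \approx -3.3936 \cdot 10^{5}$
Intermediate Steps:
$g{\left(p,N \right)} = 2 + \frac{\sqrt{102 + N}}{2}$ ($g{\left(p,N \right)} = 2 + \frac{\sqrt{\left(26 - -76\right) + N}}{2} = 2 + \frac{\sqrt{\left(26 + 76\right) + N}}{2} = 2 + \frac{\sqrt{102 + N}}{2}$)
$\left(-325866 - 13502\right) + g{\left(178,-79 + 289 \right)} = \left(-325866 - 13502\right) + \left(2 + \frac{\sqrt{102 + \left(-79 + 289\right)}}{2}\right) = -339368 + \left(2 + \frac{\sqrt{102 + 210}}{2}\right) = -339368 + \left(2 + \frac{\sqrt{312}}{2}\right) = -339368 + \left(2 + \frac{2 \sqrt{78}}{2}\right) = -339368 + \left(2 + \sqrt{78}\right) = -339366 + \sqrt{78}$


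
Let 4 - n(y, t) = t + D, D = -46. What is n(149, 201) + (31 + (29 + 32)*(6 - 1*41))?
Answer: -2255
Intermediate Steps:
n(y, t) = 50 - t (n(y, t) = 4 - (t - 46) = 4 - (-46 + t) = 4 + (46 - t) = 50 - t)
n(149, 201) + (31 + (29 + 32)*(6 - 1*41)) = (50 - 1*201) + (31 + (29 + 32)*(6 - 1*41)) = (50 - 201) + (31 + 61*(6 - 41)) = -151 + (31 + 61*(-35)) = -151 + (31 - 2135) = -151 - 2104 = -2255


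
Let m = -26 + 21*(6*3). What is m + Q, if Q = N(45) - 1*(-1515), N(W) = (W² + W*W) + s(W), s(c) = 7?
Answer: 5924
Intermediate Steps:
N(W) = 7 + 2*W² (N(W) = (W² + W*W) + 7 = (W² + W²) + 7 = 2*W² + 7 = 7 + 2*W²)
Q = 5572 (Q = (7 + 2*45²) - 1*(-1515) = (7 + 2*2025) + 1515 = (7 + 4050) + 1515 = 4057 + 1515 = 5572)
m = 352 (m = -26 + 21*18 = -26 + 378 = 352)
m + Q = 352 + 5572 = 5924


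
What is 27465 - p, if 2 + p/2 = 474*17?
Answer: 11353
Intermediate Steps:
p = 16112 (p = -4 + 2*(474*17) = -4 + 2*8058 = -4 + 16116 = 16112)
27465 - p = 27465 - 1*16112 = 27465 - 16112 = 11353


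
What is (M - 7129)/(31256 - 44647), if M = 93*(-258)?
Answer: 31123/13391 ≈ 2.3242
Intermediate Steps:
M = -23994
(M - 7129)/(31256 - 44647) = (-23994 - 7129)/(31256 - 44647) = -31123/(-13391) = -31123*(-1/13391) = 31123/13391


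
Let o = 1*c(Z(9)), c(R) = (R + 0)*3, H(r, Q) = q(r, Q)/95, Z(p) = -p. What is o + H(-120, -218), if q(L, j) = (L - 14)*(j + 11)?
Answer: 25173/95 ≈ 264.98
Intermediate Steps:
q(L, j) = (-14 + L)*(11 + j)
H(r, Q) = -154/95 - 14*Q/95 + 11*r/95 + Q*r/95 (H(r, Q) = (-154 - 14*Q + 11*r + r*Q)/95 = (-154 - 14*Q + 11*r + Q*r)*(1/95) = -154/95 - 14*Q/95 + 11*r/95 + Q*r/95)
c(R) = 3*R (c(R) = R*3 = 3*R)
o = -27 (o = 1*(3*(-1*9)) = 1*(3*(-9)) = 1*(-27) = -27)
o + H(-120, -218) = -27 + (-154/95 - 14/95*(-218) + (11/95)*(-120) + (1/95)*(-218)*(-120)) = -27 + (-154/95 + 3052/95 - 264/19 + 5232/19) = -27 + 27738/95 = 25173/95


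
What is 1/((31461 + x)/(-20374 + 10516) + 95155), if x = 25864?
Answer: 9858/937980665 ≈ 1.0510e-5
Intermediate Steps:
1/((31461 + x)/(-20374 + 10516) + 95155) = 1/((31461 + 25864)/(-20374 + 10516) + 95155) = 1/(57325/(-9858) + 95155) = 1/(57325*(-1/9858) + 95155) = 1/(-57325/9858 + 95155) = 1/(937980665/9858) = 9858/937980665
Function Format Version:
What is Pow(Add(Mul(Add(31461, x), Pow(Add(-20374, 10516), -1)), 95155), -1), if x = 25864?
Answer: Rational(9858, 937980665) ≈ 1.0510e-5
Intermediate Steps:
Pow(Add(Mul(Add(31461, x), Pow(Add(-20374, 10516), -1)), 95155), -1) = Pow(Add(Mul(Add(31461, 25864), Pow(Add(-20374, 10516), -1)), 95155), -1) = Pow(Add(Mul(57325, Pow(-9858, -1)), 95155), -1) = Pow(Add(Mul(57325, Rational(-1, 9858)), 95155), -1) = Pow(Add(Rational(-57325, 9858), 95155), -1) = Pow(Rational(937980665, 9858), -1) = Rational(9858, 937980665)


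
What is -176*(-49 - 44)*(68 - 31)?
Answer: 605616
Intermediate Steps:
-176*(-49 - 44)*(68 - 31) = -(-16368)*37 = -176*(-3441) = 605616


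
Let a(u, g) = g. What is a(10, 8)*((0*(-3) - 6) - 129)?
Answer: -1080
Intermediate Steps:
a(10, 8)*((0*(-3) - 6) - 129) = 8*((0*(-3) - 6) - 129) = 8*((0 - 6) - 129) = 8*(-6 - 129) = 8*(-135) = -1080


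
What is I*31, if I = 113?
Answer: 3503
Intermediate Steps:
I*31 = 113*31 = 3503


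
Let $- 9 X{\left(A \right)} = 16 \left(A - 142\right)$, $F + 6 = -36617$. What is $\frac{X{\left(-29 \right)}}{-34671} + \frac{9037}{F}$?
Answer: $- \frac{324455219}{1269756033} \approx -0.25553$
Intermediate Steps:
$F = -36623$ ($F = -6 - 36617 = -36623$)
$X{\left(A \right)} = \frac{2272}{9} - \frac{16 A}{9}$ ($X{\left(A \right)} = - \frac{16 \left(A - 142\right)}{9} = - \frac{16 \left(-142 + A\right)}{9} = - \frac{-2272 + 16 A}{9} = \frac{2272}{9} - \frac{16 A}{9}$)
$\frac{X{\left(-29 \right)}}{-34671} + \frac{9037}{F} = \frac{\frac{2272}{9} - - \frac{464}{9}}{-34671} + \frac{9037}{-36623} = \left(\frac{2272}{9} + \frac{464}{9}\right) \left(- \frac{1}{34671}\right) + 9037 \left(- \frac{1}{36623}\right) = 304 \left(- \frac{1}{34671}\right) - \frac{9037}{36623} = - \frac{304}{34671} - \frac{9037}{36623} = - \frac{324455219}{1269756033}$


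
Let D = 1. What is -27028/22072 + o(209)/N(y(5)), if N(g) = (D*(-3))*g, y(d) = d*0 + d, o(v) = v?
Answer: -1254617/82770 ≈ -15.158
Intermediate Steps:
y(d) = d (y(d) = 0 + d = d)
N(g) = -3*g (N(g) = (1*(-3))*g = -3*g)
-27028/22072 + o(209)/N(y(5)) = -27028/22072 + 209/((-3*5)) = -27028*1/22072 + 209/(-15) = -6757/5518 + 209*(-1/15) = -6757/5518 - 209/15 = -1254617/82770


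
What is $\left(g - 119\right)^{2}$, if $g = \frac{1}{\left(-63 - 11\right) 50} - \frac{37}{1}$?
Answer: $\frac{333160994401}{13690000} \approx 24336.0$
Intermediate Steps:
$g = - \frac{136901}{3700}$ ($g = \frac{1}{-74} \cdot \frac{1}{50} - 37 = \left(- \frac{1}{74}\right) \frac{1}{50} - 37 = - \frac{1}{3700} - 37 = - \frac{136901}{3700} \approx -37.0$)
$\left(g - 119\right)^{2} = \left(- \frac{136901}{3700} - 119\right)^{2} = \left(- \frac{577201}{3700}\right)^{2} = \frac{333160994401}{13690000}$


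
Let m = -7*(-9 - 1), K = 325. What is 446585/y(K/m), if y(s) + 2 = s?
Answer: 6252190/37 ≈ 1.6898e+5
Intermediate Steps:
m = 70 (m = -7*(-10) = 70)
y(s) = -2 + s
446585/y(K/m) = 446585/(-2 + 325/70) = 446585/(-2 + 325*(1/70)) = 446585/(-2 + 65/14) = 446585/(37/14) = 446585*(14/37) = 6252190/37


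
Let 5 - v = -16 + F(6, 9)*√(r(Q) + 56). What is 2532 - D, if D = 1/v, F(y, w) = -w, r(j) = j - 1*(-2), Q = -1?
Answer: 3524551/1392 - √57/464 ≈ 2532.0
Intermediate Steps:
r(j) = 2 + j (r(j) = j + 2 = 2 + j)
v = 21 + 9*√57 (v = 5 - (-16 + (-1*9)*√((2 - 1) + 56)) = 5 - (-16 - 9*√(1 + 56)) = 5 - (-16 - 9*√57) = 5 + (16 + 9*√57) = 21 + 9*√57 ≈ 88.948)
D = 1/(21 + 9*√57) ≈ 0.011242
2532 - D = 2532 - (-7/1392 + √57/464) = 2532 + (7/1392 - √57/464) = 3524551/1392 - √57/464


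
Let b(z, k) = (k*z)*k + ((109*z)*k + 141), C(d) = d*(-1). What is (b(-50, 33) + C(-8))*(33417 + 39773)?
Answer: -17137511690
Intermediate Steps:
C(d) = -d
b(z, k) = 141 + z*k² + 109*k*z (b(z, k) = z*k² + (109*k*z + 141) = z*k² + (141 + 109*k*z) = 141 + z*k² + 109*k*z)
(b(-50, 33) + C(-8))*(33417 + 39773) = ((141 - 50*33² + 109*33*(-50)) - 1*(-8))*(33417 + 39773) = ((141 - 50*1089 - 179850) + 8)*73190 = ((141 - 54450 - 179850) + 8)*73190 = (-234159 + 8)*73190 = -234151*73190 = -17137511690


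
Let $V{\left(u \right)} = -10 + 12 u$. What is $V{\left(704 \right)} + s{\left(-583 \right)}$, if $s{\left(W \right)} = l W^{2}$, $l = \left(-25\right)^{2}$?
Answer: $212439063$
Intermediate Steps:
$l = 625$
$s{\left(W \right)} = 625 W^{2}$
$V{\left(704 \right)} + s{\left(-583 \right)} = \left(-10 + 12 \cdot 704\right) + 625 \left(-583\right)^{2} = \left(-10 + 8448\right) + 625 \cdot 339889 = 8438 + 212430625 = 212439063$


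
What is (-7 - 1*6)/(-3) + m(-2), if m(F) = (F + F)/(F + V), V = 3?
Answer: ⅓ ≈ 0.33333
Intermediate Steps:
m(F) = 2*F/(3 + F) (m(F) = (F + F)/(F + 3) = (2*F)/(3 + F) = 2*F/(3 + F))
(-7 - 1*6)/(-3) + m(-2) = (-7 - 1*6)/(-3) + 2*(-2)/(3 - 2) = -(-7 - 6)/3 + 2*(-2)/1 = -⅓*(-13) + 2*(-2)*1 = 13/3 - 4 = ⅓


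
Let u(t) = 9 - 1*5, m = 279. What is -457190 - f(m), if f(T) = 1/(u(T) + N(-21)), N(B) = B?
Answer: -7772229/17 ≈ -4.5719e+5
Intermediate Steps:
u(t) = 4 (u(t) = 9 - 5 = 4)
f(T) = -1/17 (f(T) = 1/(4 - 21) = 1/(-17) = -1/17)
-457190 - f(m) = -457190 - 1*(-1/17) = -457190 + 1/17 = -7772229/17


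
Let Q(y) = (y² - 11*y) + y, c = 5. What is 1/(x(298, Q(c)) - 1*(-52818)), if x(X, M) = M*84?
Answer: 1/50718 ≈ 1.9717e-5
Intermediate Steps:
Q(y) = y² - 10*y
x(X, M) = 84*M
1/(x(298, Q(c)) - 1*(-52818)) = 1/(84*(5*(-10 + 5)) - 1*(-52818)) = 1/(84*(5*(-5)) + 52818) = 1/(84*(-25) + 52818) = 1/(-2100 + 52818) = 1/50718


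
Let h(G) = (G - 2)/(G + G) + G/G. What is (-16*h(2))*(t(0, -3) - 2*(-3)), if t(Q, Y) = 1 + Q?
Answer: -112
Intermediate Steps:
h(G) = 1 + (-2 + G)/(2*G) (h(G) = (-2 + G)/((2*G)) + 1 = (-2 + G)*(1/(2*G)) + 1 = (-2 + G)/(2*G) + 1 = 1 + (-2 + G)/(2*G))
(-16*h(2))*(t(0, -3) - 2*(-3)) = (-16*(3/2 - 1/2))*((1 + 0) - 2*(-3)) = (-16*(3/2 - 1*½))*(1 - 1*(-6)) = (-16*(3/2 - ½))*(1 + 6) = -16*1*7 = -16*7 = -112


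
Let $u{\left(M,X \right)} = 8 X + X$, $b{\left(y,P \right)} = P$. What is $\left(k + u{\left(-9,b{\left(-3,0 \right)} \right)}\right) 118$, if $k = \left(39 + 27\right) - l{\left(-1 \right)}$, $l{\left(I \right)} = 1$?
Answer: $7670$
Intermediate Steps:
$u{\left(M,X \right)} = 9 X$
$k = 65$ ($k = \left(39 + 27\right) - 1 = 66 - 1 = 65$)
$\left(k + u{\left(-9,b{\left(-3,0 \right)} \right)}\right) 118 = \left(65 + 9 \cdot 0\right) 118 = \left(65 + 0\right) 118 = 65 \cdot 118 = 7670$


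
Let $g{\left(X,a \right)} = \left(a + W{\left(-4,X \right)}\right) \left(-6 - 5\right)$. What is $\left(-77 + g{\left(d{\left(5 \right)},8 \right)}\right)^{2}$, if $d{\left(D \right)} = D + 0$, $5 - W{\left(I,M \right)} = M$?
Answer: $27225$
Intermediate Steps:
$W{\left(I,M \right)} = 5 - M$
$d{\left(D \right)} = D$
$g{\left(X,a \right)} = -55 - 11 a + 11 X$ ($g{\left(X,a \right)} = \left(a - \left(-5 + X\right)\right) \left(-6 - 5\right) = \left(5 + a - X\right) \left(-11\right) = -55 - 11 a + 11 X$)
$\left(-77 + g{\left(d{\left(5 \right)},8 \right)}\right)^{2} = \left(-77 - 88\right)^{2} = \left(-165\right)^{2} = 27225$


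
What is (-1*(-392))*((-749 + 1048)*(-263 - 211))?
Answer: -55556592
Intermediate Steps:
(-1*(-392))*((-749 + 1048)*(-263 - 211)) = 392*(299*(-474)) = 392*(-141726) = -55556592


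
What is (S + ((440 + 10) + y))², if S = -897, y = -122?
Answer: 323761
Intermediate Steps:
(S + ((440 + 10) + y))² = (-897 + ((440 + 10) - 122))² = (-897 + (450 - 122))² = (-897 + 328)² = (-569)² = 323761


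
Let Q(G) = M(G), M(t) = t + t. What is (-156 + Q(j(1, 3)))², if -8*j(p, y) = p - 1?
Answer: 24336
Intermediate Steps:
j(p, y) = ⅛ - p/8 (j(p, y) = -(p - 1)/8 = -(-1 + p)/8 = ⅛ - p/8)
M(t) = 2*t
Q(G) = 2*G
(-156 + Q(j(1, 3)))² = (-156 + 2*(⅛ - ⅛*1))² = (-156 + 2*(⅛ - ⅛))² = (-156 + 2*0)² = (-156 + 0)² = (-156)² = 24336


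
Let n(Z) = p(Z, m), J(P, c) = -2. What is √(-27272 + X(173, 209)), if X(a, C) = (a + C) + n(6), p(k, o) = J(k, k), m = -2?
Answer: 18*I*√83 ≈ 163.99*I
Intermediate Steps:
p(k, o) = -2
n(Z) = -2
X(a, C) = -2 + C + a (X(a, C) = (a + C) - 2 = (C + a) - 2 = -2 + C + a)
√(-27272 + X(173, 209)) = √(-27272 + (-2 + 209 + 173)) = √(-27272 + 380) = √(-26892) = 18*I*√83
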